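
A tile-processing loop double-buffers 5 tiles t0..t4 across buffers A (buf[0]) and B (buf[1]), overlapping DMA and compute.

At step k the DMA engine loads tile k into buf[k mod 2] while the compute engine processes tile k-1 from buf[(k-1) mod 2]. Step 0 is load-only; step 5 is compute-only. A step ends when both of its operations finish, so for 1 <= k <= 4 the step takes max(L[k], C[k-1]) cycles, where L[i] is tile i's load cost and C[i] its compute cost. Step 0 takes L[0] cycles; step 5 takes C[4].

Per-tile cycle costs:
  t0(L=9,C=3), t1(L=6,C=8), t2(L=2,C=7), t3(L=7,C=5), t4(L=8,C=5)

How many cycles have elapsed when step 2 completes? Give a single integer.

end_cycle[2] = 23

k=0 load=t0/9c comp=- wait=9 total=9
k=1 load=t1/6c comp=t0/3c wait=6 total=15
k=2 load=t2/2c comp=t1/8c wait=8 total=23
k=3 load=t3/7c comp=t2/7c wait=7 total=30
k=4 load=t4/8c comp=t3/5c wait=8 total=38
k=5 load=- comp=t4/5c wait=5 total=43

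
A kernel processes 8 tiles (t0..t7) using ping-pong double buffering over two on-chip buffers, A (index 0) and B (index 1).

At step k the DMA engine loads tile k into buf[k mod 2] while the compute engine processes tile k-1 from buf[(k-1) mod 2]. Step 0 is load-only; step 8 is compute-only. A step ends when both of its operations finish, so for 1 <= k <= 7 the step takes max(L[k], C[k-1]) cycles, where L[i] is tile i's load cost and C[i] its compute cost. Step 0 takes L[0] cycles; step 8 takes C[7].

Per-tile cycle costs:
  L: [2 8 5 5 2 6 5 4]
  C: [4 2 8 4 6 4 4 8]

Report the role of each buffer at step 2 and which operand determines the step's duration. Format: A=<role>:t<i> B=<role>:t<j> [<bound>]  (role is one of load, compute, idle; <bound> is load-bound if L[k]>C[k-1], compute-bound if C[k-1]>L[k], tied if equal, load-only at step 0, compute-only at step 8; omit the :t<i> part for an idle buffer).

step 0: L[0]=2 → dur=2, Σ=2 | A=load:t0 B=idle [load-only]
step 1: L[1]=8 C[0]=4 → dur=8, Σ=10 | A=compute:t0 B=load:t1 [load-bound]
step 2: L[2]=5 C[1]=2 → dur=5, Σ=15 | A=load:t2 B=compute:t1 [load-bound]
step 3: L[3]=5 C[2]=8 → dur=8, Σ=23 | A=compute:t2 B=load:t3 [compute-bound]
step 4: L[4]=2 C[3]=4 → dur=4, Σ=27 | A=load:t4 B=compute:t3 [compute-bound]
step 5: L[5]=6 C[4]=6 → dur=6, Σ=33 | A=compute:t4 B=load:t5 [tied]
step 6: L[6]=5 C[5]=4 → dur=5, Σ=38 | A=load:t6 B=compute:t5 [load-bound]
step 7: L[7]=4 C[6]=4 → dur=4, Σ=42 | A=compute:t6 B=load:t7 [tied]
step 8: C[7]=8 → dur=8, Σ=50 | A=idle B=compute:t7 [compute-only]

step 2: A=load:t2 B=compute:t1 [load-bound]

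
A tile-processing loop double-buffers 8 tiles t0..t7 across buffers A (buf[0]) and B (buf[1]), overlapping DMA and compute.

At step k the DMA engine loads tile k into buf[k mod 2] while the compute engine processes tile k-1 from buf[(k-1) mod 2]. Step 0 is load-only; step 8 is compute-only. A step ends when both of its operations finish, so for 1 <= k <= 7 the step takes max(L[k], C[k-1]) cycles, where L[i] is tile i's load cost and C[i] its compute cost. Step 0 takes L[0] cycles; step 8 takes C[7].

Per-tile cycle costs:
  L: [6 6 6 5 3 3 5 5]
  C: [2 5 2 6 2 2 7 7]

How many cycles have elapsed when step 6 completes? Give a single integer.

end_cycle[6] = 37

step 0: L[0]=6 → dur=6, Σ=6 | A=load:t0 B=idle [load-only]
step 1: L[1]=6 C[0]=2 → dur=6, Σ=12 | A=compute:t0 B=load:t1 [load-bound]
step 2: L[2]=6 C[1]=5 → dur=6, Σ=18 | A=load:t2 B=compute:t1 [load-bound]
step 3: L[3]=5 C[2]=2 → dur=5, Σ=23 | A=compute:t2 B=load:t3 [load-bound]
step 4: L[4]=3 C[3]=6 → dur=6, Σ=29 | A=load:t4 B=compute:t3 [compute-bound]
step 5: L[5]=3 C[4]=2 → dur=3, Σ=32 | A=compute:t4 B=load:t5 [load-bound]
step 6: L[6]=5 C[5]=2 → dur=5, Σ=37 | A=load:t6 B=compute:t5 [load-bound]
step 7: L[7]=5 C[6]=7 → dur=7, Σ=44 | A=compute:t6 B=load:t7 [compute-bound]
step 8: C[7]=7 → dur=7, Σ=51 | A=idle B=compute:t7 [compute-only]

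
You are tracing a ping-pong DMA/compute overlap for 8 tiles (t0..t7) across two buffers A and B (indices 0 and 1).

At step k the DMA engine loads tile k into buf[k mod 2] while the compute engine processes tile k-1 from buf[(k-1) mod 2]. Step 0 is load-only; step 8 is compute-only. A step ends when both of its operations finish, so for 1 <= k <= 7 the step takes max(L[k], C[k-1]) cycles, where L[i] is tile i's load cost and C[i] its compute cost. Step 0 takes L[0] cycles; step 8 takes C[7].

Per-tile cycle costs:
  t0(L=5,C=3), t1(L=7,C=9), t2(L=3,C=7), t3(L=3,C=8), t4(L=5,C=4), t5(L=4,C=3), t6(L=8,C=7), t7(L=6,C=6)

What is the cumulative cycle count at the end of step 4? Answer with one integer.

  0. 5=5c; end=5; A:t0 B:-
  1. max(7,3)=7c; end=12; A:t0 B:t1
  2. max(3,9)=9c; end=21; A:t2 B:t1
  3. max(3,7)=7c; end=28; A:t2 B:t3
  4. max(5,8)=8c; end=36; A:t4 B:t3
  5. max(4,4)=4c; end=40; A:t4 B:t5
  6. max(8,3)=8c; end=48; A:t6 B:t5
  7. max(6,7)=7c; end=55; A:t6 B:t7
  8. 6=6c; end=61; A:t6 B:t7

end_cycle[4] = 36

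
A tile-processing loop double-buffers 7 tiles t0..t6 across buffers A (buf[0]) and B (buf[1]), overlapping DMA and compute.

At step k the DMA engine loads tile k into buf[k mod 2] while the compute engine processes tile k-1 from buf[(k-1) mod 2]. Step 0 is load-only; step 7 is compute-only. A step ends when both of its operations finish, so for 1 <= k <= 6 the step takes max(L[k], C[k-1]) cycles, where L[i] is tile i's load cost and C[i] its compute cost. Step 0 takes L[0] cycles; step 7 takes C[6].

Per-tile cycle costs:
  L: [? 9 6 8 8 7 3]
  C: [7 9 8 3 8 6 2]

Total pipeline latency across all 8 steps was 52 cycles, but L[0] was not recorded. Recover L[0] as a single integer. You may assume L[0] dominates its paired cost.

L[0] = 2

step 0 → dur = L[0]=? = L[0]  (unknown; binding)
step 1 → dur = max(L[1]=9, C[0]=7) = 9
step 2 → dur = max(L[2]=6, C[1]=9) = 9
step 3 → dur = max(L[3]=8, C[2]=8) = 8
step 4 → dur = max(L[4]=8, C[3]=3) = 8
step 5 → dur = max(L[5]=7, C[4]=8) = 8
step 6 → dur = max(L[6]=3, C[5]=6) = 6
step 7 → dur = C[6]=2 = 2
sum of known step durations = 50
dur[0] = total - known = 52 - 50 = 2
L[0] is the binding max in step 0, so L[0] = dur[0] = 2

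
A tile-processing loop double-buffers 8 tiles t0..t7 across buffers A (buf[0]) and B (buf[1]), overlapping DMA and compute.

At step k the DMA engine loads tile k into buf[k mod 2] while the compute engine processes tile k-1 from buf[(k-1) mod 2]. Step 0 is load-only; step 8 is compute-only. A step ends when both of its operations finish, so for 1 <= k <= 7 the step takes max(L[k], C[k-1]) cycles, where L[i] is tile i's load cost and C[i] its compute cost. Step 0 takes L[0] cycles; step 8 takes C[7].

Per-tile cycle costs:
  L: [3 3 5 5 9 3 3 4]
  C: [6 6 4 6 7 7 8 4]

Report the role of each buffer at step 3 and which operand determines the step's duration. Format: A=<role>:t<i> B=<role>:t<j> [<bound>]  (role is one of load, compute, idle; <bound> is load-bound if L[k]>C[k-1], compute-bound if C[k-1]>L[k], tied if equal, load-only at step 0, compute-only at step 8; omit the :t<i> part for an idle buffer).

step 3: A=compute:t2 B=load:t3 [load-bound]

[0] DMA t0→A (3c) ∥ CU idle ⇒ 3c, clock 3
[1] DMA t1→B (3c) ∥ CU A:t0 (6c) ⇒ 6c, clock 9
[2] DMA t2→A (5c) ∥ CU B:t1 (6c) ⇒ 6c, clock 15
[3] DMA t3→B (5c) ∥ CU A:t2 (4c) ⇒ 5c, clock 20
[4] DMA t4→A (9c) ∥ CU B:t3 (6c) ⇒ 9c, clock 29
[5] DMA t5→B (3c) ∥ CU A:t4 (7c) ⇒ 7c, clock 36
[6] DMA t6→A (3c) ∥ CU B:t5 (7c) ⇒ 7c, clock 43
[7] DMA t7→B (4c) ∥ CU A:t6 (8c) ⇒ 8c, clock 51
[8] DMA idle ∥ CU B:t7 (4c) ⇒ 4c, clock 55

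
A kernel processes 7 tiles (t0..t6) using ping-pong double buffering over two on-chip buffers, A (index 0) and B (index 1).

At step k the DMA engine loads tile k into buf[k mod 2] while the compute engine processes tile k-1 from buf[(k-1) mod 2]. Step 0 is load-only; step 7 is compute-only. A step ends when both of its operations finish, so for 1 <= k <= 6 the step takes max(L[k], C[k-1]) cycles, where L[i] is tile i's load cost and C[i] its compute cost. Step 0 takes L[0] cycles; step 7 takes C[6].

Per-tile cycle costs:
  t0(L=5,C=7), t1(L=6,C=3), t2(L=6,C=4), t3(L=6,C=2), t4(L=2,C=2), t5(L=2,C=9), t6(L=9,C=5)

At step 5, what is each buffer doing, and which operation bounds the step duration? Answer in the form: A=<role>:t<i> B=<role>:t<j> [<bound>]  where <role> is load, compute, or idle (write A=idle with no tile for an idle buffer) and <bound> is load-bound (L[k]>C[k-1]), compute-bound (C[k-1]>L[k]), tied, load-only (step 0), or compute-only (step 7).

step 5: A=compute:t4 B=load:t5 [tied]

[0] DMA t0→A (5c) ∥ CU idle ⇒ 5c, clock 5
[1] DMA t1→B (6c) ∥ CU A:t0 (7c) ⇒ 7c, clock 12
[2] DMA t2→A (6c) ∥ CU B:t1 (3c) ⇒ 6c, clock 18
[3] DMA t3→B (6c) ∥ CU A:t2 (4c) ⇒ 6c, clock 24
[4] DMA t4→A (2c) ∥ CU B:t3 (2c) ⇒ 2c, clock 26
[5] DMA t5→B (2c) ∥ CU A:t4 (2c) ⇒ 2c, clock 28
[6] DMA t6→A (9c) ∥ CU B:t5 (9c) ⇒ 9c, clock 37
[7] DMA idle ∥ CU A:t6 (5c) ⇒ 5c, clock 42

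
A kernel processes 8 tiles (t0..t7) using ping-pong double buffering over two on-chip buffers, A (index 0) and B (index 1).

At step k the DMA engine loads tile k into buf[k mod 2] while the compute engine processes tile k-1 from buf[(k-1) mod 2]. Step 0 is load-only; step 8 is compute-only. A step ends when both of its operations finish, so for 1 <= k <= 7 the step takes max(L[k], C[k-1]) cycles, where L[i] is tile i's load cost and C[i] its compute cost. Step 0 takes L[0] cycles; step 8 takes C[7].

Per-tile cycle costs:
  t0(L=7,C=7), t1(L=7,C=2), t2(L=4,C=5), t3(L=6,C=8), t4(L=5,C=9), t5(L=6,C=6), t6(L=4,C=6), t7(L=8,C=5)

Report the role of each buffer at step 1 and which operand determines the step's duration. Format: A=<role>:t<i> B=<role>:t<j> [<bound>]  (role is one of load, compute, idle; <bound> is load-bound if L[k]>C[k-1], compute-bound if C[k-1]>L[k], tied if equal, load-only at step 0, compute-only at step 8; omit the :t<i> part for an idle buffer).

step 1: A=compute:t0 B=load:t1 [tied]

k=0 load=t0/7c comp=- wait=7 total=7
k=1 load=t1/7c comp=t0/7c wait=7 total=14
k=2 load=t2/4c comp=t1/2c wait=4 total=18
k=3 load=t3/6c comp=t2/5c wait=6 total=24
k=4 load=t4/5c comp=t3/8c wait=8 total=32
k=5 load=t5/6c comp=t4/9c wait=9 total=41
k=6 load=t6/4c comp=t5/6c wait=6 total=47
k=7 load=t7/8c comp=t6/6c wait=8 total=55
k=8 load=- comp=t7/5c wait=5 total=60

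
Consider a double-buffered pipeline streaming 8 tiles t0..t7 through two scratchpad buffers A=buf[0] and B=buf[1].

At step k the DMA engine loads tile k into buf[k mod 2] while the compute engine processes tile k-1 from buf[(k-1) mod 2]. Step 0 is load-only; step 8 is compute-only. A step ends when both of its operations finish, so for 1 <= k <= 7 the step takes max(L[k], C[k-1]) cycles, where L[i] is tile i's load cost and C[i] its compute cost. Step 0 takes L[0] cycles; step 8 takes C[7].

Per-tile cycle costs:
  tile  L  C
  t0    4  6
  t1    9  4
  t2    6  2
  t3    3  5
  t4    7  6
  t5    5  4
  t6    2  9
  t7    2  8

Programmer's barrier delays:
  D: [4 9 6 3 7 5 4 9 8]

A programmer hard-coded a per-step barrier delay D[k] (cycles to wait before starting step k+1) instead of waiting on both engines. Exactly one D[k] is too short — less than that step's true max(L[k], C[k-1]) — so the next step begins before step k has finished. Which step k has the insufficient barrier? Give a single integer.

[0] required=L[0]=4=4 vs D=4 ok
[1] required=max(L[1]=9,C[0]=6)=9 vs D=9 ok
[2] required=max(L[2]=6,C[1]=4)=6 vs D=6 ok
[3] required=max(L[3]=3,C[2]=2)=3 vs D=3 ok
[4] required=max(L[4]=7,C[3]=5)=7 vs D=7 ok
[5] required=max(L[5]=5,C[4]=6)=6 vs D=5 SHORT
[6] required=max(L[6]=2,C[5]=4)=4 vs D=4 ok
[7] required=max(L[7]=2,C[6]=9)=9 vs D=9 ok
[8] required=C[7]=8=8 vs D=8 ok

hazard at step 5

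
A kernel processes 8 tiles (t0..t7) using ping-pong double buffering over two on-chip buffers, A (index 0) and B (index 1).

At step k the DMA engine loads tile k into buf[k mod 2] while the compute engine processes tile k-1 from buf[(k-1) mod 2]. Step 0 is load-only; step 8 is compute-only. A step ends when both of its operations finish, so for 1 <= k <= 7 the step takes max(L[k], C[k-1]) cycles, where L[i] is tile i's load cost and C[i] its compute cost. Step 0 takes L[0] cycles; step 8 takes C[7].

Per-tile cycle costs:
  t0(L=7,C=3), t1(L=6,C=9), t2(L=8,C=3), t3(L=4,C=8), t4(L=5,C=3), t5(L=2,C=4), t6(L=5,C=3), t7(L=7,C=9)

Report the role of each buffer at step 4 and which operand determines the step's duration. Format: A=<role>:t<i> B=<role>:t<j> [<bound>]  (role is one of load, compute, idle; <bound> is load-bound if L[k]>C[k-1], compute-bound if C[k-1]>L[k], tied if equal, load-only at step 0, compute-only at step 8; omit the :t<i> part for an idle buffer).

step 4: A=load:t4 B=compute:t3 [compute-bound]

[0] DMA t0→A (7c) ∥ CU idle ⇒ 7c, clock 7
[1] DMA t1→B (6c) ∥ CU A:t0 (3c) ⇒ 6c, clock 13
[2] DMA t2→A (8c) ∥ CU B:t1 (9c) ⇒ 9c, clock 22
[3] DMA t3→B (4c) ∥ CU A:t2 (3c) ⇒ 4c, clock 26
[4] DMA t4→A (5c) ∥ CU B:t3 (8c) ⇒ 8c, clock 34
[5] DMA t5→B (2c) ∥ CU A:t4 (3c) ⇒ 3c, clock 37
[6] DMA t6→A (5c) ∥ CU B:t5 (4c) ⇒ 5c, clock 42
[7] DMA t7→B (7c) ∥ CU A:t6 (3c) ⇒ 7c, clock 49
[8] DMA idle ∥ CU B:t7 (9c) ⇒ 9c, clock 58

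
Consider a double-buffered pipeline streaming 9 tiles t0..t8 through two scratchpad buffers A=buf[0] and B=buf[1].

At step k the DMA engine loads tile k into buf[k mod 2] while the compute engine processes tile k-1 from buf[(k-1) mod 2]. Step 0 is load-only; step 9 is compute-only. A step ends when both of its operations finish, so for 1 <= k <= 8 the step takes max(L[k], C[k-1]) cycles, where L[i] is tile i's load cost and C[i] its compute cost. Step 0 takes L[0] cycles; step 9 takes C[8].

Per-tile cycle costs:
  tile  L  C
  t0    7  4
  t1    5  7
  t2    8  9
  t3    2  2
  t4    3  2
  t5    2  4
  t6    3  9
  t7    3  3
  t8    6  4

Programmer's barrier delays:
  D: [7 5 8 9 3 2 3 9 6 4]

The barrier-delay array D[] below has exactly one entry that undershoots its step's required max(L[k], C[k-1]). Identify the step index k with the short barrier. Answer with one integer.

k=0 barrier L[0]=7→7c, D[0]=7 ok
k=1 barrier max(L[1]=5,C[0]=4)→5c, D[1]=5 ok
k=2 barrier max(L[2]=8,C[1]=7)→8c, D[2]=8 ok
k=3 barrier max(L[3]=2,C[2]=9)→9c, D[3]=9 ok
k=4 barrier max(L[4]=3,C[3]=2)→3c, D[4]=3 ok
k=5 barrier max(L[5]=2,C[4]=2)→2c, D[5]=2 ok
k=6 barrier max(L[6]=3,C[5]=4)→4c, D[6]=3 SHORT
k=7 barrier max(L[7]=3,C[6]=9)→9c, D[7]=9 ok
k=8 barrier max(L[8]=6,C[7]=3)→6c, D[8]=6 ok
k=9 barrier C[8]=4→4c, D[9]=4 ok

hazard at step 6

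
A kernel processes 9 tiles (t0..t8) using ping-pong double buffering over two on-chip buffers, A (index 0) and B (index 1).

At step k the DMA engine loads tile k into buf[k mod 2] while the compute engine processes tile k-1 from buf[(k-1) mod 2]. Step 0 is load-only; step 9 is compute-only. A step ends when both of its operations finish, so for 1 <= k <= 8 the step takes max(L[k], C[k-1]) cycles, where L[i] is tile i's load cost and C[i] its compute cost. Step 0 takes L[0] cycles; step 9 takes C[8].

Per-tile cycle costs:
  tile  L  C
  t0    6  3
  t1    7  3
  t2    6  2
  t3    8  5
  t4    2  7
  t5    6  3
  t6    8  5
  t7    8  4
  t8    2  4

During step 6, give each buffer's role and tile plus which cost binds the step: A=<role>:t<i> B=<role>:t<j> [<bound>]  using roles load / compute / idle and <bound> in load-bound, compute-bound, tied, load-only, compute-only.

step 0: L[0]=6 → dur=6, Σ=6 | A=load:t0 B=idle [load-only]
step 1: L[1]=7 C[0]=3 → dur=7, Σ=13 | A=compute:t0 B=load:t1 [load-bound]
step 2: L[2]=6 C[1]=3 → dur=6, Σ=19 | A=load:t2 B=compute:t1 [load-bound]
step 3: L[3]=8 C[2]=2 → dur=8, Σ=27 | A=compute:t2 B=load:t3 [load-bound]
step 4: L[4]=2 C[3]=5 → dur=5, Σ=32 | A=load:t4 B=compute:t3 [compute-bound]
step 5: L[5]=6 C[4]=7 → dur=7, Σ=39 | A=compute:t4 B=load:t5 [compute-bound]
step 6: L[6]=8 C[5]=3 → dur=8, Σ=47 | A=load:t6 B=compute:t5 [load-bound]
step 7: L[7]=8 C[6]=5 → dur=8, Σ=55 | A=compute:t6 B=load:t7 [load-bound]
step 8: L[8]=2 C[7]=4 → dur=4, Σ=59 | A=load:t8 B=compute:t7 [compute-bound]
step 9: C[8]=4 → dur=4, Σ=63 | A=compute:t8 B=idle [compute-only]

step 6: A=load:t6 B=compute:t5 [load-bound]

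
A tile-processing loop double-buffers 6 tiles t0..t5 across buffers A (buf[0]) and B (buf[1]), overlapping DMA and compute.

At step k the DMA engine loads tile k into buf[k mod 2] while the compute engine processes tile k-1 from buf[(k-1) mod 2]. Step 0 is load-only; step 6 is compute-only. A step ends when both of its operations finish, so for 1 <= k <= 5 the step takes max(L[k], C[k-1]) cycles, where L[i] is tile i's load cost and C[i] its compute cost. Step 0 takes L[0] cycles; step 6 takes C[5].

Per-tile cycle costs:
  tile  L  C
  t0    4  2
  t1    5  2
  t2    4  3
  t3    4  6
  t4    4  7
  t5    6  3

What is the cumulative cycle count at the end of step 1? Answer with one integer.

end_cycle[1] = 9

step 0: L[0]=4 → dur=4, Σ=4 | A=load:t0 B=idle [load-only]
step 1: L[1]=5 C[0]=2 → dur=5, Σ=9 | A=compute:t0 B=load:t1 [load-bound]
step 2: L[2]=4 C[1]=2 → dur=4, Σ=13 | A=load:t2 B=compute:t1 [load-bound]
step 3: L[3]=4 C[2]=3 → dur=4, Σ=17 | A=compute:t2 B=load:t3 [load-bound]
step 4: L[4]=4 C[3]=6 → dur=6, Σ=23 | A=load:t4 B=compute:t3 [compute-bound]
step 5: L[5]=6 C[4]=7 → dur=7, Σ=30 | A=compute:t4 B=load:t5 [compute-bound]
step 6: C[5]=3 → dur=3, Σ=33 | A=idle B=compute:t5 [compute-only]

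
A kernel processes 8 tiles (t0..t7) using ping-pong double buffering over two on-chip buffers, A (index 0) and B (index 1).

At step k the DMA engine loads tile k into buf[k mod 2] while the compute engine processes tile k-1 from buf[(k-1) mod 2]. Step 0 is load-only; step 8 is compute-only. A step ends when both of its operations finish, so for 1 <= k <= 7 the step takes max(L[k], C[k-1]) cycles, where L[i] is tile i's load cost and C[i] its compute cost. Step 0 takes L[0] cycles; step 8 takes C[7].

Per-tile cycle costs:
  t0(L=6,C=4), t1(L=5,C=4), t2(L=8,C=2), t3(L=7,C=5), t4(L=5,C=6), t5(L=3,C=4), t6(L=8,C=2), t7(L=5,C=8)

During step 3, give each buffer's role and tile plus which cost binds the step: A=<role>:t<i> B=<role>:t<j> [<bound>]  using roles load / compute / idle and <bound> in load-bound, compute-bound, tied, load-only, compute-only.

  0. 6=6c; end=6; A:t0 B:-
  1. max(5,4)=5c; end=11; A:t0 B:t1
  2. max(8,4)=8c; end=19; A:t2 B:t1
  3. max(7,2)=7c; end=26; A:t2 B:t3
  4. max(5,5)=5c; end=31; A:t4 B:t3
  5. max(3,6)=6c; end=37; A:t4 B:t5
  6. max(8,4)=8c; end=45; A:t6 B:t5
  7. max(5,2)=5c; end=50; A:t6 B:t7
  8. 8=8c; end=58; A:t6 B:t7

step 3: A=compute:t2 B=load:t3 [load-bound]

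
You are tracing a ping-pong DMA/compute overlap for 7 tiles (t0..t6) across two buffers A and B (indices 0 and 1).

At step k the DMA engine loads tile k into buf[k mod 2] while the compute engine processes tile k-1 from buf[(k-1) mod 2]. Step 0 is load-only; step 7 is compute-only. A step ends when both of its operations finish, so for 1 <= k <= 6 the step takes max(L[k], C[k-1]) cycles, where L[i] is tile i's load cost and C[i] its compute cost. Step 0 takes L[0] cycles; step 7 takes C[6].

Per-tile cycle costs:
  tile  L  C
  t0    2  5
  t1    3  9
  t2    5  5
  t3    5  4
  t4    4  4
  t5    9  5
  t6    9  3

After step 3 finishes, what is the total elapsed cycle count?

end_cycle[3] = 21

step 0: L[0]=2 → dur=2, Σ=2 | A=load:t0 B=idle [load-only]
step 1: L[1]=3 C[0]=5 → dur=5, Σ=7 | A=compute:t0 B=load:t1 [compute-bound]
step 2: L[2]=5 C[1]=9 → dur=9, Σ=16 | A=load:t2 B=compute:t1 [compute-bound]
step 3: L[3]=5 C[2]=5 → dur=5, Σ=21 | A=compute:t2 B=load:t3 [tied]
step 4: L[4]=4 C[3]=4 → dur=4, Σ=25 | A=load:t4 B=compute:t3 [tied]
step 5: L[5]=9 C[4]=4 → dur=9, Σ=34 | A=compute:t4 B=load:t5 [load-bound]
step 6: L[6]=9 C[5]=5 → dur=9, Σ=43 | A=load:t6 B=compute:t5 [load-bound]
step 7: C[6]=3 → dur=3, Σ=46 | A=compute:t6 B=idle [compute-only]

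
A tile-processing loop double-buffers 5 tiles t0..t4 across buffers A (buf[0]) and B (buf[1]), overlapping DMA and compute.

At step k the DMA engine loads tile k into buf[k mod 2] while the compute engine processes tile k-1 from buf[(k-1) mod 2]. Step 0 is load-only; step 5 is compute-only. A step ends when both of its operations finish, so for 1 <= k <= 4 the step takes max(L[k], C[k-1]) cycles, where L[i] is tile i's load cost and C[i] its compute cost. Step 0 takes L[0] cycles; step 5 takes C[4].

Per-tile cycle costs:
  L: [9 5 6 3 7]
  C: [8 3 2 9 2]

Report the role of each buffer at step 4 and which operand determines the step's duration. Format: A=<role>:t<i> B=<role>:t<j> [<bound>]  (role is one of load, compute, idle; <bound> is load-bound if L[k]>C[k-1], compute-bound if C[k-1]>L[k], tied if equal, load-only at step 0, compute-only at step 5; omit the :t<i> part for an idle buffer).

step 4: A=load:t4 B=compute:t3 [compute-bound]

k=0 load=t0/9c comp=- wait=9 total=9
k=1 load=t1/5c comp=t0/8c wait=8 total=17
k=2 load=t2/6c comp=t1/3c wait=6 total=23
k=3 load=t3/3c comp=t2/2c wait=3 total=26
k=4 load=t4/7c comp=t3/9c wait=9 total=35
k=5 load=- comp=t4/2c wait=2 total=37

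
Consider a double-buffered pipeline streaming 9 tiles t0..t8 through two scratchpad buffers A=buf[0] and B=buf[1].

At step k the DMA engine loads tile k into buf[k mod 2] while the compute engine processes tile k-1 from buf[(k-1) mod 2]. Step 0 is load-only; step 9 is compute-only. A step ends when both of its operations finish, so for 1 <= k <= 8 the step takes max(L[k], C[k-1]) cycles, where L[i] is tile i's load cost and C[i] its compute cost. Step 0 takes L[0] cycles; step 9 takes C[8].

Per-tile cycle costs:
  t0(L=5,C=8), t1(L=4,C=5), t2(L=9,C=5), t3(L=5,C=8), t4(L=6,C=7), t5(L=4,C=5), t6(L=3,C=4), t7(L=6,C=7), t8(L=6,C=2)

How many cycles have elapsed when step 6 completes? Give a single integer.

end_cycle[6] = 47

k=0 load=t0/5c comp=- wait=5 total=5
k=1 load=t1/4c comp=t0/8c wait=8 total=13
k=2 load=t2/9c comp=t1/5c wait=9 total=22
k=3 load=t3/5c comp=t2/5c wait=5 total=27
k=4 load=t4/6c comp=t3/8c wait=8 total=35
k=5 load=t5/4c comp=t4/7c wait=7 total=42
k=6 load=t6/3c comp=t5/5c wait=5 total=47
k=7 load=t7/6c comp=t6/4c wait=6 total=53
k=8 load=t8/6c comp=t7/7c wait=7 total=60
k=9 load=- comp=t8/2c wait=2 total=62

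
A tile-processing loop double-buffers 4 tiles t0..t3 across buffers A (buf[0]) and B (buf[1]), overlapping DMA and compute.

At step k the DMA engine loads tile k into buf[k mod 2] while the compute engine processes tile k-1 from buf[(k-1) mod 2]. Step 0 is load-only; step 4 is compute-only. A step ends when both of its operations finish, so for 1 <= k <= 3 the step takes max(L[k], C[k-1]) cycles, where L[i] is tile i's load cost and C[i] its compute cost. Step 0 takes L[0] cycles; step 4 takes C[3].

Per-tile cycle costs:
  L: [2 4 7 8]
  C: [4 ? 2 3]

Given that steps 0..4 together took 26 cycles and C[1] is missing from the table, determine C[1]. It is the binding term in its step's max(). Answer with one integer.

C[1] = 9

step 0 = dur = L[0]=2 = 2
step 1 = dur = max(L[1]=4, C[0]=4) = 4
step 2 = dur = max(L[2]=7, C[1]=?) = C[1]  (unknown; binding)
step 3 = dur = max(L[3]=8, C[2]=2) = 8
step 4 = dur = C[3]=3 = 3
sum of known step durations = 17
dur[2] = total - known = 26 - 17 = 9
C[1] is the binding max in step 2, so C[1] = dur[2] = 9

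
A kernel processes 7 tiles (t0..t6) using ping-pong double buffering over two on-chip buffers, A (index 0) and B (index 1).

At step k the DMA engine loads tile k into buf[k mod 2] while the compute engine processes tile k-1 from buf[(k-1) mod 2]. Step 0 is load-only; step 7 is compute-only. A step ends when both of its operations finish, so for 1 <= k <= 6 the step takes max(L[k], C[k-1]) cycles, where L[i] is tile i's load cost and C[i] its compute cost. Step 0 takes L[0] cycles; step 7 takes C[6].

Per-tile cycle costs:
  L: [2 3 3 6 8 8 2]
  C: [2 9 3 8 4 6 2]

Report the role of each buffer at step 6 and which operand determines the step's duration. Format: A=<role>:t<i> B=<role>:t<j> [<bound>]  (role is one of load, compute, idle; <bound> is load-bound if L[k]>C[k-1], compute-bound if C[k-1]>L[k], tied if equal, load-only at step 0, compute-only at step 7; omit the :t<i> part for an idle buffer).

k=0 load=t0/2c comp=- wait=2 total=2
k=1 load=t1/3c comp=t0/2c wait=3 total=5
k=2 load=t2/3c comp=t1/9c wait=9 total=14
k=3 load=t3/6c comp=t2/3c wait=6 total=20
k=4 load=t4/8c comp=t3/8c wait=8 total=28
k=5 load=t5/8c comp=t4/4c wait=8 total=36
k=6 load=t6/2c comp=t5/6c wait=6 total=42
k=7 load=- comp=t6/2c wait=2 total=44

step 6: A=load:t6 B=compute:t5 [compute-bound]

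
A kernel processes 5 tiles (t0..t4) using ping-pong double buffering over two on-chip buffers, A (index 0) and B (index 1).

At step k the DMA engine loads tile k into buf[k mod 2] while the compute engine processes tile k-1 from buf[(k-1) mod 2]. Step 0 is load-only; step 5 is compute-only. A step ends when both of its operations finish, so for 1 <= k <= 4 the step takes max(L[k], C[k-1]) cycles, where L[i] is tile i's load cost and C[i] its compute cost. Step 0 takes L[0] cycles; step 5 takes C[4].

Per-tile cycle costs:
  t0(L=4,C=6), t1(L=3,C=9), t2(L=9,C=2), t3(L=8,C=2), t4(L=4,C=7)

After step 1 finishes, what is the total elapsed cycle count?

end_cycle[1] = 10

step 0: L[0]=4 → dur=4, Σ=4 | A=load:t0 B=idle [load-only]
step 1: L[1]=3 C[0]=6 → dur=6, Σ=10 | A=compute:t0 B=load:t1 [compute-bound]
step 2: L[2]=9 C[1]=9 → dur=9, Σ=19 | A=load:t2 B=compute:t1 [tied]
step 3: L[3]=8 C[2]=2 → dur=8, Σ=27 | A=compute:t2 B=load:t3 [load-bound]
step 4: L[4]=4 C[3]=2 → dur=4, Σ=31 | A=load:t4 B=compute:t3 [load-bound]
step 5: C[4]=7 → dur=7, Σ=38 | A=compute:t4 B=idle [compute-only]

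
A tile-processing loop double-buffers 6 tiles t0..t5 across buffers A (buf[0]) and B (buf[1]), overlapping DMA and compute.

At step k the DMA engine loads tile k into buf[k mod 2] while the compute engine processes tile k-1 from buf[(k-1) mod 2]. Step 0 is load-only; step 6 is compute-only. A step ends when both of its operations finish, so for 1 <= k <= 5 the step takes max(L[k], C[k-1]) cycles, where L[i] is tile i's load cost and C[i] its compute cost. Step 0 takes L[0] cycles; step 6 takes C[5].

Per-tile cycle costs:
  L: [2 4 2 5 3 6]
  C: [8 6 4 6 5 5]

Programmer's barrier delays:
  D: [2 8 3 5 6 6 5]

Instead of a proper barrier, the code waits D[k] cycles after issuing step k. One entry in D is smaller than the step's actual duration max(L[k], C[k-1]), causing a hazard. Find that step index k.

hazard at step 2

step 0: need L[0]=2 = 2; D[0]=2 ok
step 1: need max(L[1]=4,C[0]=8) = 8; D[1]=8 ok
step 2: need max(L[2]=2,C[1]=6) = 6; D[2]=3 SHORT
step 3: need max(L[3]=5,C[2]=4) = 5; D[3]=5 ok
step 4: need max(L[4]=3,C[3]=6) = 6; D[4]=6 ok
step 5: need max(L[5]=6,C[4]=5) = 6; D[5]=6 ok
step 6: need C[5]=5 = 5; D[6]=5 ok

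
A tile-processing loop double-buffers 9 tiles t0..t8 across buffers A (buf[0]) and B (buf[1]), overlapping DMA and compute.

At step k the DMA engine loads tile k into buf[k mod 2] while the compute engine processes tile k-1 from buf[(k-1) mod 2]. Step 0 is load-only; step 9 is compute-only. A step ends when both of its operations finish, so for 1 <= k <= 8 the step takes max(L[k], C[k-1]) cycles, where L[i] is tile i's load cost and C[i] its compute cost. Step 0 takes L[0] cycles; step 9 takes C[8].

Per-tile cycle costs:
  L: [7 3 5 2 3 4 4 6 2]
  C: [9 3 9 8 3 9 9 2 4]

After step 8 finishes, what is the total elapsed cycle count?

end_cycle[8] = 62

k=0 load=t0/7c comp=- wait=7 total=7
k=1 load=t1/3c comp=t0/9c wait=9 total=16
k=2 load=t2/5c comp=t1/3c wait=5 total=21
k=3 load=t3/2c comp=t2/9c wait=9 total=30
k=4 load=t4/3c comp=t3/8c wait=8 total=38
k=5 load=t5/4c comp=t4/3c wait=4 total=42
k=6 load=t6/4c comp=t5/9c wait=9 total=51
k=7 load=t7/6c comp=t6/9c wait=9 total=60
k=8 load=t8/2c comp=t7/2c wait=2 total=62
k=9 load=- comp=t8/4c wait=4 total=66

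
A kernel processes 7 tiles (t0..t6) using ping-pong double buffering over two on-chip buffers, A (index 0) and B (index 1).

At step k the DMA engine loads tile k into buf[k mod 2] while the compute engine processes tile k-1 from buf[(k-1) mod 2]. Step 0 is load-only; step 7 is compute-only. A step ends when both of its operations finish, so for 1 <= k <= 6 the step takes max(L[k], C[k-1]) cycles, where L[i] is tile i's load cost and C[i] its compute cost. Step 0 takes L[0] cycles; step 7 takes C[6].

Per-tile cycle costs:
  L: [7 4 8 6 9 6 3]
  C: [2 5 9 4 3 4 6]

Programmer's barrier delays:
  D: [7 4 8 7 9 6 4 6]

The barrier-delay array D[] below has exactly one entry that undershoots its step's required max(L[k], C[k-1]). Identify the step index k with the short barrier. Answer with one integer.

hazard at step 3

step 0: need L[0]=7 = 7; D[0]=7 ok
step 1: need max(L[1]=4,C[0]=2) = 4; D[1]=4 ok
step 2: need max(L[2]=8,C[1]=5) = 8; D[2]=8 ok
step 3: need max(L[3]=6,C[2]=9) = 9; D[3]=7 SHORT
step 4: need max(L[4]=9,C[3]=4) = 9; D[4]=9 ok
step 5: need max(L[5]=6,C[4]=3) = 6; D[5]=6 ok
step 6: need max(L[6]=3,C[5]=4) = 4; D[6]=4 ok
step 7: need C[6]=6 = 6; D[7]=6 ok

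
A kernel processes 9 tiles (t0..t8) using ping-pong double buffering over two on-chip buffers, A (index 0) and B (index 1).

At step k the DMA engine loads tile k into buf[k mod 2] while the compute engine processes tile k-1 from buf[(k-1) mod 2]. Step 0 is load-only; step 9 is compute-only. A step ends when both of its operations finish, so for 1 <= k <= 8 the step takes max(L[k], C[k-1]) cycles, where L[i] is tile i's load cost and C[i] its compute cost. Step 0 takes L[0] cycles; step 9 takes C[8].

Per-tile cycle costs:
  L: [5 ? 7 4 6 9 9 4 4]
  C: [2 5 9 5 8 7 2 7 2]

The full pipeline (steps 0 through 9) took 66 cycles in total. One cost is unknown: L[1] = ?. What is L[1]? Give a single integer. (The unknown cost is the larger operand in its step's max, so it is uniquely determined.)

L[1] = 8

step 0: dur = L[0]=5 = 5
step 1: dur = max(L[1]=?, C[0]=2) = L[1]  (unknown; binding)
step 2: dur = max(L[2]=7, C[1]=5) = 7
step 3: dur = max(L[3]=4, C[2]=9) = 9
step 4: dur = max(L[4]=6, C[3]=5) = 6
step 5: dur = max(L[5]=9, C[4]=8) = 9
step 6: dur = max(L[6]=9, C[5]=7) = 9
step 7: dur = max(L[7]=4, C[6]=2) = 4
step 8: dur = max(L[8]=4, C[7]=7) = 7
step 9: dur = C[8]=2 = 2
sum of known step durations = 58
dur[1] = total - known = 66 - 58 = 8
L[1] is the binding max in step 1, so L[1] = dur[1] = 8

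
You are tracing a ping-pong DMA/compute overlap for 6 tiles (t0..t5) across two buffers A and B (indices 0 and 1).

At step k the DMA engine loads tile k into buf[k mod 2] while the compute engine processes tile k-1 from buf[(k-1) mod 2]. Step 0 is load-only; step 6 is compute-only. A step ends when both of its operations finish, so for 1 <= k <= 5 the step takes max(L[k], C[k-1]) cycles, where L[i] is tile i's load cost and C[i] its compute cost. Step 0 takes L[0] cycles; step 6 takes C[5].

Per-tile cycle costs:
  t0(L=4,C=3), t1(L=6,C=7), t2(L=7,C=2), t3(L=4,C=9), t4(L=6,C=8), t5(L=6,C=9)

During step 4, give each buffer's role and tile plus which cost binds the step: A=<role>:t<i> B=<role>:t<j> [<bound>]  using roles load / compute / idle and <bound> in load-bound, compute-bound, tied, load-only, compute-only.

step 4: A=load:t4 B=compute:t3 [compute-bound]

k=0 load=t0/4c comp=- wait=4 total=4
k=1 load=t1/6c comp=t0/3c wait=6 total=10
k=2 load=t2/7c comp=t1/7c wait=7 total=17
k=3 load=t3/4c comp=t2/2c wait=4 total=21
k=4 load=t4/6c comp=t3/9c wait=9 total=30
k=5 load=t5/6c comp=t4/8c wait=8 total=38
k=6 load=- comp=t5/9c wait=9 total=47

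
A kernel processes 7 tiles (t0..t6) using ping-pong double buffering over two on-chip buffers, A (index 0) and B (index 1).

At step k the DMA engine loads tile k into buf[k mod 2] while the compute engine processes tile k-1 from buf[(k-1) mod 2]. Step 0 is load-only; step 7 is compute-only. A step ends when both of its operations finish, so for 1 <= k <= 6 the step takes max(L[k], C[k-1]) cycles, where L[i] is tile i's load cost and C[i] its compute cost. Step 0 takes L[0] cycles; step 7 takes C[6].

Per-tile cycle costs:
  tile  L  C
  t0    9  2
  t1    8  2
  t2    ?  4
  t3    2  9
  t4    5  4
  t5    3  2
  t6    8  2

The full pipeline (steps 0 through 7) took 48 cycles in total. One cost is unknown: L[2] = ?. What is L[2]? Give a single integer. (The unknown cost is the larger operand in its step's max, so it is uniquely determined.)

step 0: dur = L[0]=9 = 9
step 1: dur = max(L[1]=8, C[0]=2) = 8
step 2: dur = max(L[2]=?, C[1]=2) = L[2]  (unknown; binding)
step 3: dur = max(L[3]=2, C[2]=4) = 4
step 4: dur = max(L[4]=5, C[3]=9) = 9
step 5: dur = max(L[5]=3, C[4]=4) = 4
step 6: dur = max(L[6]=8, C[5]=2) = 8
step 7: dur = C[6]=2 = 2
sum of known step durations = 44
dur[2] = total - known = 48 - 44 = 4
L[2] is the binding max in step 2, so L[2] = dur[2] = 4

L[2] = 4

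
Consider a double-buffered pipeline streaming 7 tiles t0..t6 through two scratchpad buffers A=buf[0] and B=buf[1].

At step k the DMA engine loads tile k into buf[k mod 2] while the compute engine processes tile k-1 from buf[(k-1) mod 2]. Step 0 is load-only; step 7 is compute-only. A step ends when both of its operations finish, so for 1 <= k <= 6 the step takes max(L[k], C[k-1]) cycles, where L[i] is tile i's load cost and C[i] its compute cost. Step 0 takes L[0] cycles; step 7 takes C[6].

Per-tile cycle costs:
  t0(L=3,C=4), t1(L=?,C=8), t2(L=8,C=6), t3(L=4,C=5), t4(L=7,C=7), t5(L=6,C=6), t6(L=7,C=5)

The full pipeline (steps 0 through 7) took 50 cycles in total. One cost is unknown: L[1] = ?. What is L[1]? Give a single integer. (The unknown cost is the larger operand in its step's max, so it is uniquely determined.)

step 0: dur = L[0]=3 = 3
step 1: dur = max(L[1]=?, C[0]=4) = L[1]  (unknown; binding)
step 2: dur = max(L[2]=8, C[1]=8) = 8
step 3: dur = max(L[3]=4, C[2]=6) = 6
step 4: dur = max(L[4]=7, C[3]=5) = 7
step 5: dur = max(L[5]=6, C[4]=7) = 7
step 6: dur = max(L[6]=7, C[5]=6) = 7
step 7: dur = C[6]=5 = 5
sum of known step durations = 43
dur[1] = total - known = 50 - 43 = 7
L[1] is the binding max in step 1, so L[1] = dur[1] = 7

L[1] = 7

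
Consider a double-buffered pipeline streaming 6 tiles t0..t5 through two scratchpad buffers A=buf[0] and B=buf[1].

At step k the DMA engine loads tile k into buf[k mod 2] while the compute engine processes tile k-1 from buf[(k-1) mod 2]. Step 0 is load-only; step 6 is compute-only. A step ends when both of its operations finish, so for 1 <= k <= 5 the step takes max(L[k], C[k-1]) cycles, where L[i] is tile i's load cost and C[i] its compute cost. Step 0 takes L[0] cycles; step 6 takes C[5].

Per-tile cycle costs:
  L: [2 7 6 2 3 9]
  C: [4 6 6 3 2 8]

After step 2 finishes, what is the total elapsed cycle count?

end_cycle[2] = 15

step 0: L[0]=2 → dur=2, Σ=2 | A=load:t0 B=idle [load-only]
step 1: L[1]=7 C[0]=4 → dur=7, Σ=9 | A=compute:t0 B=load:t1 [load-bound]
step 2: L[2]=6 C[1]=6 → dur=6, Σ=15 | A=load:t2 B=compute:t1 [tied]
step 3: L[3]=2 C[2]=6 → dur=6, Σ=21 | A=compute:t2 B=load:t3 [compute-bound]
step 4: L[4]=3 C[3]=3 → dur=3, Σ=24 | A=load:t4 B=compute:t3 [tied]
step 5: L[5]=9 C[4]=2 → dur=9, Σ=33 | A=compute:t4 B=load:t5 [load-bound]
step 6: C[5]=8 → dur=8, Σ=41 | A=idle B=compute:t5 [compute-only]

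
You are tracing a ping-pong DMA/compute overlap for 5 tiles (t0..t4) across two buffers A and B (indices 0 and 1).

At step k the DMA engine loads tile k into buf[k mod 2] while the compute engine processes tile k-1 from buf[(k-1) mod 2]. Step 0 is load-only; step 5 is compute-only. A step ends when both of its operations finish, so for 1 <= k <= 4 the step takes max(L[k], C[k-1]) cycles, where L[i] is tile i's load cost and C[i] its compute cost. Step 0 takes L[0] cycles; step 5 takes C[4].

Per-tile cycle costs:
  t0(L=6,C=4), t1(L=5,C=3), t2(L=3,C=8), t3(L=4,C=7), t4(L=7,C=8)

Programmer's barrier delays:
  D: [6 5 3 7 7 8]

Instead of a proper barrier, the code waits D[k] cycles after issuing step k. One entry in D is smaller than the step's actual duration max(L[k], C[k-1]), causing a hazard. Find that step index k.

step 0: need L[0]=6 = 6; D[0]=6 ok
step 1: need max(L[1]=5,C[0]=4) = 5; D[1]=5 ok
step 2: need max(L[2]=3,C[1]=3) = 3; D[2]=3 ok
step 3: need max(L[3]=4,C[2]=8) = 8; D[3]=7 SHORT
step 4: need max(L[4]=7,C[3]=7) = 7; D[4]=7 ok
step 5: need C[4]=8 = 8; D[5]=8 ok

hazard at step 3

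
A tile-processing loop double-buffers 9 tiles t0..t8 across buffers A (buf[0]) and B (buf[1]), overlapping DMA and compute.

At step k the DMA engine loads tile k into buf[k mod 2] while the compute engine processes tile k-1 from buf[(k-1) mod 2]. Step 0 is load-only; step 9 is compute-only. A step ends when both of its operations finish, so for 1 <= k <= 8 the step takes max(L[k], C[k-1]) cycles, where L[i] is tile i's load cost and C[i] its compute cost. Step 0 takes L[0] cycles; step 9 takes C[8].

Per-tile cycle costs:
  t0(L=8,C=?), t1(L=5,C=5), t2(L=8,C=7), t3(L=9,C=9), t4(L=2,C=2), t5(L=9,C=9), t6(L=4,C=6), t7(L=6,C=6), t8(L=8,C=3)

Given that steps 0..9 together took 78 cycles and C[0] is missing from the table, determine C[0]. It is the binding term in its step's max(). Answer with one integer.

C[0] = 9

step 0 → dur = L[0]=8 = 8
step 1 → dur = max(L[1]=5, C[0]=?) = C[0]  (unknown; binding)
step 2 → dur = max(L[2]=8, C[1]=5) = 8
step 3 → dur = max(L[3]=9, C[2]=7) = 9
step 4 → dur = max(L[4]=2, C[3]=9) = 9
step 5 → dur = max(L[5]=9, C[4]=2) = 9
step 6 → dur = max(L[6]=4, C[5]=9) = 9
step 7 → dur = max(L[7]=6, C[6]=6) = 6
step 8 → dur = max(L[8]=8, C[7]=6) = 8
step 9 → dur = C[8]=3 = 3
sum of known step durations = 69
dur[1] = total - known = 78 - 69 = 9
C[0] is the binding max in step 1, so C[0] = dur[1] = 9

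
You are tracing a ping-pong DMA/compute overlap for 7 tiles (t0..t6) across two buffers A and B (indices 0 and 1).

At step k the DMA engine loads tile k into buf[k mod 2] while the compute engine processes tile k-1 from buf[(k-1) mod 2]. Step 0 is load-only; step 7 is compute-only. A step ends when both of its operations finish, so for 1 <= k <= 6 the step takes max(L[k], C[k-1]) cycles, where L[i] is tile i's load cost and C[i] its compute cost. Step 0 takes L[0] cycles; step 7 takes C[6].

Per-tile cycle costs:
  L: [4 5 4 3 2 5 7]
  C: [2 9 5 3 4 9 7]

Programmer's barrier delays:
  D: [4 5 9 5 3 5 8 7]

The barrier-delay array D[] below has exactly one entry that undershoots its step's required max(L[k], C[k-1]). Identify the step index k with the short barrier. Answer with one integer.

hazard at step 6

[0] required=L[0]=4=4 vs D=4 ok
[1] required=max(L[1]=5,C[0]=2)=5 vs D=5 ok
[2] required=max(L[2]=4,C[1]=9)=9 vs D=9 ok
[3] required=max(L[3]=3,C[2]=5)=5 vs D=5 ok
[4] required=max(L[4]=2,C[3]=3)=3 vs D=3 ok
[5] required=max(L[5]=5,C[4]=4)=5 vs D=5 ok
[6] required=max(L[6]=7,C[5]=9)=9 vs D=8 SHORT
[7] required=C[6]=7=7 vs D=7 ok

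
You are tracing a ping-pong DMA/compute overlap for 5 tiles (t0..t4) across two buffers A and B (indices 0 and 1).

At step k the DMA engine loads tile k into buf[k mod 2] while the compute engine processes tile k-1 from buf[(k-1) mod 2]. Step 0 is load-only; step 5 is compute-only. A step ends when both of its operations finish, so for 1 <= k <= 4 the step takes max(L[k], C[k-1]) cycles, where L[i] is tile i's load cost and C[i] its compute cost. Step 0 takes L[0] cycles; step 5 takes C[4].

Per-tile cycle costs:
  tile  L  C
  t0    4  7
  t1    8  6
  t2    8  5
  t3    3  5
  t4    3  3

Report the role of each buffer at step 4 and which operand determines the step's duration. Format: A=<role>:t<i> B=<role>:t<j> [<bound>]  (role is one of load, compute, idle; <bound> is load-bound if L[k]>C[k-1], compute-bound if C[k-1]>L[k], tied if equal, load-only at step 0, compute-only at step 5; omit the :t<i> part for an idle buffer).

[0] DMA t0→A (4c) ∥ CU idle ⇒ 4c, clock 4
[1] DMA t1→B (8c) ∥ CU A:t0 (7c) ⇒ 8c, clock 12
[2] DMA t2→A (8c) ∥ CU B:t1 (6c) ⇒ 8c, clock 20
[3] DMA t3→B (3c) ∥ CU A:t2 (5c) ⇒ 5c, clock 25
[4] DMA t4→A (3c) ∥ CU B:t3 (5c) ⇒ 5c, clock 30
[5] DMA idle ∥ CU A:t4 (3c) ⇒ 3c, clock 33

step 4: A=load:t4 B=compute:t3 [compute-bound]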